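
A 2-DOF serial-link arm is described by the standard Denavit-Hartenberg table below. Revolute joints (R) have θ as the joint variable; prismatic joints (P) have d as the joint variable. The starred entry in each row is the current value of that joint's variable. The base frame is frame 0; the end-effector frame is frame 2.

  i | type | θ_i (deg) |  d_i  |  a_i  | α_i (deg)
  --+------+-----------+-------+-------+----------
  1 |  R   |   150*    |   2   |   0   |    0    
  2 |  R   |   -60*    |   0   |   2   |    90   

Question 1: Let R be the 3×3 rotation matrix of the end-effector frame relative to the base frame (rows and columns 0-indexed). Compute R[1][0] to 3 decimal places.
1.000

End-effector x-axis (col 0 of R) = (-0.0000,1.0000,0.0000)
R[1][0] = 1.0000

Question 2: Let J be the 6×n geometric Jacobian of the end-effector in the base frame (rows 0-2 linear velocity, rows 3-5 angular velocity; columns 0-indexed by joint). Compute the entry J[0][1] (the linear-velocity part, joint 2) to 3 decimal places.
axis z_1 = (0.0000,0.0000,1.0000); lever o_n−o_1 = (-0.0000,2.0000,0.0000)
cross product → J_v[:, 1] = (-2.0000,-0.0000,0.0000)
J_ω[:, 1] = z_1
entry J[0][1] = -2.0000

-2.000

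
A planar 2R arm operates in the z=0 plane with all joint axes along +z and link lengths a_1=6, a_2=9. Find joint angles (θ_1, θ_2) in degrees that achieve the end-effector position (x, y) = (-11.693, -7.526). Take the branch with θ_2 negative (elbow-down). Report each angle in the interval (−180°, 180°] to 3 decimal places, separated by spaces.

cos θ_2 = (193.3669−6²−9²)/(2·6·9) = 0.7071; θ_2 = -45.0005° (elbow-down)
β = atan2(-7.5260,-11.6930) = -147.2333°; ψ = atan2(-6.3640,12.3639) = -27.2360°
θ_1 = β − ψ = -119.9973°

-119.997 -45.000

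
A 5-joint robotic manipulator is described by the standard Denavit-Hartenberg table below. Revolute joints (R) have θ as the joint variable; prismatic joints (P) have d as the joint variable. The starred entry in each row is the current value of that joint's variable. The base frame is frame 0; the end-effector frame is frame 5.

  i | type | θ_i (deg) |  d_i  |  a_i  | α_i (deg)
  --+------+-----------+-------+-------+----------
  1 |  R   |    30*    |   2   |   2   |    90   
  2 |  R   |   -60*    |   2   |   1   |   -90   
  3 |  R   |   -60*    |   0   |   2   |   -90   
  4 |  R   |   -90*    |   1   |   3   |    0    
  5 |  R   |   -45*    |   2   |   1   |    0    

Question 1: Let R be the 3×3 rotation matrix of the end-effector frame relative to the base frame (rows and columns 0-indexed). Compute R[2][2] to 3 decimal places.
-0.750

End-effector z-axis (col 2 of R) = (0.1250,0.6495,-0.7500)
R[2][2] = -0.7500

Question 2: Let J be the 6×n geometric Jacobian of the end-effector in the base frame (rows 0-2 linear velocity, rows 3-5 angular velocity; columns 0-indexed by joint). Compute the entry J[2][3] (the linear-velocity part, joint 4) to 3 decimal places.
axis z_3 = (0.1250,0.6495,-0.7500); lever o_n−o_3 = (2.6961,3.9957,-0.0903)
cross product → J_v[:, 3] = (2.9382,-2.0108,-1.2517)
J_ω[:, 3] = z_3
entry J[2][3] = -1.2517

-1.252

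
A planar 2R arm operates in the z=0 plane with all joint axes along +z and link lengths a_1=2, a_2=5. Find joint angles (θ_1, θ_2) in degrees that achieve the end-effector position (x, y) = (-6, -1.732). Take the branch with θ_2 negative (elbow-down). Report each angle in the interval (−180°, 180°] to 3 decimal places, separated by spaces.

cos θ_2 = (38.9998−2²−5²)/(2·2·5) = 0.5000; θ_2 = -60.0006° (elbow-down)
β = atan2(-1.7320,-6.0000) = -163.8983°; ψ = atan2(-4.3302,4.5000) = -43.8983°
θ_1 = β − ψ = -120.0000°

-120.000 -60.001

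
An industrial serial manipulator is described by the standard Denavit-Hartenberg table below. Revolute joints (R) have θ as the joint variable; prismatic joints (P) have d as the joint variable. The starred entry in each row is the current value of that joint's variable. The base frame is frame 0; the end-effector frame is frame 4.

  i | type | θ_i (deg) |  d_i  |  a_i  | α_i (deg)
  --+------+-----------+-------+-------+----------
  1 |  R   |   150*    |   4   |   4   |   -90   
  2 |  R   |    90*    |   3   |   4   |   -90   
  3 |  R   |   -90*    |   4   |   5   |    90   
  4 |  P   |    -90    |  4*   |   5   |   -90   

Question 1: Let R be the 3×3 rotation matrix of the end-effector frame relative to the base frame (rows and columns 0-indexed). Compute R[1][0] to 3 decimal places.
End-effector x-axis (col 0 of R) = (-0.8660,0.5000,0.0000)
R[1][0] = 0.5000

0.500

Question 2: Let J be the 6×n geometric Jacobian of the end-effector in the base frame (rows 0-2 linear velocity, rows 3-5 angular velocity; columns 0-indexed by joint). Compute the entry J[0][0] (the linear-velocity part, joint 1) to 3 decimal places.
axis z_0 = ẑ; lever o_n−o_0 = (-8.3301,-4.4282,4.0000)
cross product → J_v[:, 0] = (4.4282,-8.3301,0.0000)
J_ω[:, 0] = z_0
entry J[0][0] = 4.4282

4.428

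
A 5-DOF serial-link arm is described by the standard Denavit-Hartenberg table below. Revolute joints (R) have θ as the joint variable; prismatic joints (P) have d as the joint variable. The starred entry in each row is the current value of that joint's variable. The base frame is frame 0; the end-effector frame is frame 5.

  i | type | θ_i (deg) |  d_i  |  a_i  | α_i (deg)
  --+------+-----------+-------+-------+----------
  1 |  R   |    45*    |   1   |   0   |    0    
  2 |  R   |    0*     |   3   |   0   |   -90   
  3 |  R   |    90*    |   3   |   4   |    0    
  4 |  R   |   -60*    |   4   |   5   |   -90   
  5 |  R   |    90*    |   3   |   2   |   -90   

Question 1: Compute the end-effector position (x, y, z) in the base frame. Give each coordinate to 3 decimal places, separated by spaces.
-1.534 5.537 -5.098

after link 1: o_1 = (0.0000, 0.0000, 1.0000)
after link 2: o_2 = (0.0000, 0.0000, 4.0000)
after link 3: o_3 = (-2.1213, 2.1213, 0.0000)
after link 4: o_4 = (-1.8879, 8.0116, -2.5000)
after link 5: o_5 = (-1.5343, 5.5367, -5.0981)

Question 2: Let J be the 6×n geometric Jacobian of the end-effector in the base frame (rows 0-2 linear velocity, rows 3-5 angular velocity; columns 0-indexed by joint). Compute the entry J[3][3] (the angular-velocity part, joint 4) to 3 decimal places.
axis z_3 = (-0.7071,0.7071,0.0000); lever o_n−o_3 = (0.5870,3.4154,-5.0981)
cross product → J_v[:, 3] = (-3.6049,-3.6049,-2.8301)
J_ω[:, 3] = z_3
entry J[3][3] = -0.7071

-0.707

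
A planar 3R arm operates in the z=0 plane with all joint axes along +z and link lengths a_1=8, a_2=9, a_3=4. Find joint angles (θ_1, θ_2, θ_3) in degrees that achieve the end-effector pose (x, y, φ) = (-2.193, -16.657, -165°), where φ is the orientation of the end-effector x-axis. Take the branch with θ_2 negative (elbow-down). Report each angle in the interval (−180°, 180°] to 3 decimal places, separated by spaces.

wrist centre = target − a_3·(cos φ, sin φ) = (1.6707, -15.6217)
cos θ_2 = (246.8295−8²−9²)/(2·8·9) = 0.7071; θ_2 = -44.9966° (elbow-down)
β = atan2(-15.6217,1.6707) = -83.8956°; ψ = atan2(-6.3636,14.3643) = -23.8939°
θ_1 = β − ψ = -60.0016°
θ_3 = φ − θ_1 − θ_2 = -60.0018° (wrapped to (-180°,180°])

-60.002 -44.997 -60.002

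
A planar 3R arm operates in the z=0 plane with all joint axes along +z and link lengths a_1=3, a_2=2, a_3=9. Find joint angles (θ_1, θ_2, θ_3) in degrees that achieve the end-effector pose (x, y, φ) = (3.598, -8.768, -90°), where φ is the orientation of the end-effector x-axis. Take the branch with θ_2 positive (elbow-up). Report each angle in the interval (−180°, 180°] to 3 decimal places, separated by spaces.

-30.002 90.003 -150.001

wrist centre = target − a_3·(cos φ, sin φ) = (3.5980, 0.2320)
cos θ_2 = (12.9994−3²−2²)/(2·3·2) = -0.0000; θ_2 = 90.0027° (elbow-up)
β = atan2(0.2320,3.5980) = 3.6893°; ψ = atan2(2.0000,2.9999) = 33.6909°
θ_1 = β − ψ = -30.0016°
θ_3 = φ − θ_1 − θ_2 = -150.0012° (wrapped to (-180°,180°])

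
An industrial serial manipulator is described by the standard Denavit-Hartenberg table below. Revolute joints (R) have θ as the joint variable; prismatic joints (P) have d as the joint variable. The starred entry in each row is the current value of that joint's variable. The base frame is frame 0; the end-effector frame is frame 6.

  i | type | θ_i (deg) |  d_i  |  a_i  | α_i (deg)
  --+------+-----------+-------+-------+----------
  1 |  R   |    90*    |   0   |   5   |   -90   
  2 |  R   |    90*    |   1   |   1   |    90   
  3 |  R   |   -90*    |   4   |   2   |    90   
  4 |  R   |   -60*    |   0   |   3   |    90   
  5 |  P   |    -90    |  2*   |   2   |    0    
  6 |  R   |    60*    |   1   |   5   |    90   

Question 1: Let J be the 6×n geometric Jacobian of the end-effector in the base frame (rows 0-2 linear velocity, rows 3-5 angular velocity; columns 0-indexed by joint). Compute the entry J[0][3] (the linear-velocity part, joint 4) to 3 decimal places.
7.848

axis z_3 = (0.0000,-0.0000,1.0000); lever o_n−o_3 = (1.0670,-7.8481,-4.5000)
cross product → J_v[:, 3] = (7.8481,1.0670,-0.0000)
J_ω[:, 3] = z_3
entry J[0][3] = 7.8481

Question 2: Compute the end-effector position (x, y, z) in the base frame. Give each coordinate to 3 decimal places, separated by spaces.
2.067 1.152 -5.500

after link 1: o_1 = (0.0000, 5.0000, 0.0000)
after link 2: o_2 = (-1.0000, 5.0000, -1.0000)
after link 3: o_3 = (1.0000, 9.0000, -1.0000)
after link 4: o_4 = (2.5000, 6.4019, -1.0000)
after link 5: o_5 = (0.7679, 5.4019, -3.0000)
after link 6: o_6 = (2.0670, 1.1519, -5.5000)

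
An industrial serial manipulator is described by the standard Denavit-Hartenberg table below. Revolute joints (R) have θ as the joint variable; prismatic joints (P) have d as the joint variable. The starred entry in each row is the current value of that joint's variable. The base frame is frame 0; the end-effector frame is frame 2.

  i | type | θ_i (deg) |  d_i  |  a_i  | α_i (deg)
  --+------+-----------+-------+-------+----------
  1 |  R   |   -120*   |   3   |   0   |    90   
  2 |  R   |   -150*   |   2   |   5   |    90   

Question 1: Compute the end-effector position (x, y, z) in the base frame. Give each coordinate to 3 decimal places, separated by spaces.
0.433 4.750 0.500

after link 1: o_1 = (0.0000, 0.0000, 3.0000)
after link 2: o_2 = (0.4330, 4.7500, 0.5000)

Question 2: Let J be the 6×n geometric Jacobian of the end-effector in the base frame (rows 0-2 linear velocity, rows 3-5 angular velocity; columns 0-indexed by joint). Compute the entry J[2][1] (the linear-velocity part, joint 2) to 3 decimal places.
axis z_1 = (-0.8660,0.5000,0.0000); lever o_n−o_1 = (0.4330,4.7500,-2.5000)
cross product → J_v[:, 1] = (-1.2500,-2.1651,-4.3301)
J_ω[:, 1] = z_1
entry J[2][1] = -4.3301

-4.330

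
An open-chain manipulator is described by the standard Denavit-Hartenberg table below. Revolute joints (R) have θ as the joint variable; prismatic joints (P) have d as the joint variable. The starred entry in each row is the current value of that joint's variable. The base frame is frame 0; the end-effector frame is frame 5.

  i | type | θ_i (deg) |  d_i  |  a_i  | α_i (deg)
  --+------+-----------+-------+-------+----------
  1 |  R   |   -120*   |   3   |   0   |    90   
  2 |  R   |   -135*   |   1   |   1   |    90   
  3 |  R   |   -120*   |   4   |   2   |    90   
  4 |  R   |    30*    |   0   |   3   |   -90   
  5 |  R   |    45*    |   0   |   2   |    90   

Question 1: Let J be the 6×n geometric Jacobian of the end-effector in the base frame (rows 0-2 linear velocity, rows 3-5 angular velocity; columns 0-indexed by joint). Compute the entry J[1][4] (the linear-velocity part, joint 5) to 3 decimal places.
axis z_4 = (0.0196,0.8999,0.4356); lever o_n−o_4 = (1.9974,-0.0759,0.0670)
cross product → J_v[:, 4] = (0.0933,0.8688,-1.7990)
J_ω[:, 4] = z_4
entry J[1][4] = 0.8688

0.869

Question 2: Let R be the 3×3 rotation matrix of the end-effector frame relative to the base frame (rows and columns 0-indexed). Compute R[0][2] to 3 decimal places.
End-effector z-axis (col 2 of R) = (-0.0467,-0.4344,0.8995)
R[0][2] = -0.0467

-0.047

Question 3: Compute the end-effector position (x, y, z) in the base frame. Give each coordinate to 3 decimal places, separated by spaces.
after link 1: o_1 = (0.0000, 0.0000, 3.0000)
after link 2: o_2 = (-0.5125, 1.1124, 2.2929)
after link 3: o_3 = (2.0482, 2.0835, 5.8284)
after link 4: o_4 = (4.0678, 1.0815, 7.8076)
after link 5: o_5 = (6.0652, 1.0057, 7.8746)

6.065 1.006 7.875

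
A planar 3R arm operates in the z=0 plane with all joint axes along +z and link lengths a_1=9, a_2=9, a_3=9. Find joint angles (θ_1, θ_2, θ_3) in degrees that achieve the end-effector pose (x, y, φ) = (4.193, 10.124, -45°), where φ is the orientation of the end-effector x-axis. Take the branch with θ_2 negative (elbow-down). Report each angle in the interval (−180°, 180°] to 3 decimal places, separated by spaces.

119.997 -44.993 -120.005

wrist centre = target − a_3·(cos φ, sin φ) = (-2.1710, 16.4880)
cos θ_2 = (276.5659−9²−9²)/(2·9·9) = 0.7072; θ_2 = -44.9927° (elbow-down)
β = atan2(16.4880,-2.1710) = 97.5010°; ψ = atan2(-6.3631,15.3648) = -22.4963°
θ_1 = β − ψ = 119.9973°
θ_3 = φ − θ_1 − θ_2 = -120.0046° (wrapped to (-180°,180°])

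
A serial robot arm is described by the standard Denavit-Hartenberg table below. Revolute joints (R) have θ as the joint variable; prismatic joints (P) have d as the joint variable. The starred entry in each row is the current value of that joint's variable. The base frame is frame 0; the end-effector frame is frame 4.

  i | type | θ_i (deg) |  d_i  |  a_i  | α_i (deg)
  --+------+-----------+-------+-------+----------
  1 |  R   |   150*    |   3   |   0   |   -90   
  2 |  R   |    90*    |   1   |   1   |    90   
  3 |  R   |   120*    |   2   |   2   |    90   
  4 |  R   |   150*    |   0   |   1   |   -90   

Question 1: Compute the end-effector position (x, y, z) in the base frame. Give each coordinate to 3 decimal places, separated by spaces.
after link 1: o_1 = (0.0000, 0.0000, 3.0000)
after link 2: o_2 = (-0.5000, -0.8660, 2.0000)
after link 3: o_3 = (-3.0981, -1.3660, 3.0000)
after link 4: o_4 = (-3.1561, -0.4665, 2.5670)

-3.156 -0.467 2.567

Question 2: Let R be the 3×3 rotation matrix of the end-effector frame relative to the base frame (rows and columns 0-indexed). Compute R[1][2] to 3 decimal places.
End-effector z-axis (col 2 of R) = (0.9665,-0.0580,-0.2500)
R[1][2] = -0.0580

-0.058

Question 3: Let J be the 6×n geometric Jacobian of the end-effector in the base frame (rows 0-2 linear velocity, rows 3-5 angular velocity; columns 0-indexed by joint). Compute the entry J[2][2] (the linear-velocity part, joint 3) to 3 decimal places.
0.982

axis z_2 = (-0.8660,0.5000,0.0000); lever o_n−o_2 = (-2.6561,0.3995,0.5670)
cross product → J_v[:, 2] = (0.2835,0.4910,0.9821)
J_ω[:, 2] = z_2
entry J[2][2] = 0.9821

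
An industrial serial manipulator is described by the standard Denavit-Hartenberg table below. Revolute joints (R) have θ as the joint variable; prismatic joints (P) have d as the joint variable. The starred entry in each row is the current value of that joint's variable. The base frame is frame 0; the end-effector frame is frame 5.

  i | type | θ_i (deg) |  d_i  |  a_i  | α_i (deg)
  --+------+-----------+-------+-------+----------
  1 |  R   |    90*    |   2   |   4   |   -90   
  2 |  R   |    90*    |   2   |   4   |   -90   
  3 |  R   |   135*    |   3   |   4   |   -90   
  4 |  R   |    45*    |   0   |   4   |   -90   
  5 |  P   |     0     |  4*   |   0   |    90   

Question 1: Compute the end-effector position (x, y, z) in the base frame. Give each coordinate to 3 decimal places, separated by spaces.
after link 1: o_1 = (0.0000, 4.0000, 2.0000)
after link 2: o_2 = (-2.0000, 4.0000, -2.0000)
after link 3: o_3 = (0.8284, 1.0000, 0.8284)
after link 4: o_4 = (2.8284, 3.8284, 2.8284)
after link 5: o_5 = (0.8284, 6.6569, 0.8284)

0.828 6.657 0.828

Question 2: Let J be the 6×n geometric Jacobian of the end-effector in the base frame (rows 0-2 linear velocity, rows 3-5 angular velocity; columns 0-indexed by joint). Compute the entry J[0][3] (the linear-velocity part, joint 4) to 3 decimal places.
-4.000

axis z_3 = (-0.7071,-0.0000,0.7071); lever o_n−o_3 = (0.0000,5.6569,0.0000)
cross product → J_v[:, 3] = (-4.0000,0.0000,-4.0000)
J_ω[:, 3] = z_3
entry J[0][3] = -4.0000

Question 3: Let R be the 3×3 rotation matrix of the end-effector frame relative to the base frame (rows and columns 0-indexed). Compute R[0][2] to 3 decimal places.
End-effector z-axis (col 2 of R) = (-0.7071,-0.0000,0.7071)
R[0][2] = -0.7071

-0.707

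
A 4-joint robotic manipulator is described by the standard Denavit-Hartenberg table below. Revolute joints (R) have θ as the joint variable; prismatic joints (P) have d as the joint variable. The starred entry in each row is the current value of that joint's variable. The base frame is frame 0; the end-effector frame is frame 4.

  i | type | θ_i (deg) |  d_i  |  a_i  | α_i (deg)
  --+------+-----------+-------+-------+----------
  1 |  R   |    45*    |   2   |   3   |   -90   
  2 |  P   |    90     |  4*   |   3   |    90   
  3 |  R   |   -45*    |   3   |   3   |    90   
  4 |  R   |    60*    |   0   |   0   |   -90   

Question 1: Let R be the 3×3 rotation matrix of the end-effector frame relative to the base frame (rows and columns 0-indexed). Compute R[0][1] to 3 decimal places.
-0.500

End-effector y-axis (col 1 of R) = (-0.5000,0.5000,-0.7071)
R[0][1] = -0.5000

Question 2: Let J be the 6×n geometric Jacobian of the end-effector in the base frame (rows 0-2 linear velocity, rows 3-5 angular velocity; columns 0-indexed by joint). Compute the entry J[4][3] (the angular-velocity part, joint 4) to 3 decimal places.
axis z_3 = (0.5000,-0.5000,0.7071); lever o_n−o_3 = (0.0000,0.0000,0.0000)
cross product → J_v[:, 3] = (-0.0000,0.0000,0.0000)
J_ω[:, 3] = z_3
entry J[4][3] = -0.5000

-0.500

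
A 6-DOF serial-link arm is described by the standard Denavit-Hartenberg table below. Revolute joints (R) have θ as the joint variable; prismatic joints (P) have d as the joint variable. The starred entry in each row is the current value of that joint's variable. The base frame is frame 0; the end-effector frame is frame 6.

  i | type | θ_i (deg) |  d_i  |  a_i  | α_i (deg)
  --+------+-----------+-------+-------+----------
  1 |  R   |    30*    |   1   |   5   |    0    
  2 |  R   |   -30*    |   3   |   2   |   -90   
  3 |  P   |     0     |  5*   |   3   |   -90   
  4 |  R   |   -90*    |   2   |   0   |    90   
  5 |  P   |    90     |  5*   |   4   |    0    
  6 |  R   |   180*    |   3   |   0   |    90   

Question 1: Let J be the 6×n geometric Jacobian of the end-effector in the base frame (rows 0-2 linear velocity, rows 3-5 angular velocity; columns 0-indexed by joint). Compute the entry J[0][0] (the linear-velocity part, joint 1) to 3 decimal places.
axis z_0 = ẑ; lever o_n−o_0 = (1.3301,7.5000,-2.0000)
cross product → J_v[:, 0] = (-7.5000,1.3301,0.0000)
J_ω[:, 0] = z_0
entry J[0][0] = -7.5000

-7.500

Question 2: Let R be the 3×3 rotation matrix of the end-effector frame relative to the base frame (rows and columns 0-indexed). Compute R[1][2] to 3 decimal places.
-1.000

End-effector z-axis (col 2 of R) = (-0.0000,-1.0000,-0.0000)
R[1][2] = -1.0000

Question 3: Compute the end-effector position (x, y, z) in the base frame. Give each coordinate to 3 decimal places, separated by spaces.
after link 1: o_1 = (4.3301, 2.5000, 1.0000)
after link 2: o_2 = (6.3301, 2.5000, 4.0000)
after link 3: o_3 = (9.3301, 7.5000, 4.0000)
after link 4: o_4 = (9.3301, 7.5000, 2.0000)
after link 5: o_5 = (4.3301, 7.5000, -2.0000)
after link 6: o_6 = (1.3301, 7.5000, -2.0000)

1.330 7.500 -2.000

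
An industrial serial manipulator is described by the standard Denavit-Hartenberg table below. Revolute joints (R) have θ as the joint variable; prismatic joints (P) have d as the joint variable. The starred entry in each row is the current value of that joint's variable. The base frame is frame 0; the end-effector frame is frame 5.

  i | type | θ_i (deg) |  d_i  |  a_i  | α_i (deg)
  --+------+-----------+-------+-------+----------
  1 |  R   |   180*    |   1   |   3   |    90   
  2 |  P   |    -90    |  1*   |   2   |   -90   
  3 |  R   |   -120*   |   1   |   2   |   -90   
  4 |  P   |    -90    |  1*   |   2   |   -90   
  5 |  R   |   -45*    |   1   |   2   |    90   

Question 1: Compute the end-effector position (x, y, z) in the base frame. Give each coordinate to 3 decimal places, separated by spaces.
after link 1: o_1 = (-3.0000, 0.0000, 1.0000)
after link 2: o_2 = (-3.0000, 1.0000, -1.0000)
after link 3: o_3 = (-4.0000, 2.7321, -0.0000)
after link 4: o_4 = (-6.0000, 3.2321, -0.8660)
after link 5: o_5 = (-7.4142, 4.8052, -1.5908)

-7.414 4.805 -1.591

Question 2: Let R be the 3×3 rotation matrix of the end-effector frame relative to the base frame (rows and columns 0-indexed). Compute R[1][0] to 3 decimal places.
0.354

End-effector x-axis (col 0 of R) = (-0.7071,0.3536,-0.6124)
R[1][0] = 0.3536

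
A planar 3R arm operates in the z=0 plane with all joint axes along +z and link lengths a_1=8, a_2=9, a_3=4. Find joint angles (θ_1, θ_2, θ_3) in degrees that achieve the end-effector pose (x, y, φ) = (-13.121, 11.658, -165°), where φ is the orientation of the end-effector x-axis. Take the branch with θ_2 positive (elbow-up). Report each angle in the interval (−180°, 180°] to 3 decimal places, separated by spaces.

wrist centre = target − a_3·(cos φ, sin φ) = (-9.2573, 12.6933)
cos θ_2 = (246.8168−8²−9²)/(2·8·9) = 0.7071; θ_2 = 45.0037° (elbow-up)
β = atan2(12.6933,-9.2573) = 126.1035°; ψ = atan2(6.3644,14.3636) = 23.8977°
θ_1 = β − ψ = 102.2058°
θ_3 = φ − θ_1 − θ_2 = 47.7905° (wrapped to (-180°,180°])

102.206 45.004 47.791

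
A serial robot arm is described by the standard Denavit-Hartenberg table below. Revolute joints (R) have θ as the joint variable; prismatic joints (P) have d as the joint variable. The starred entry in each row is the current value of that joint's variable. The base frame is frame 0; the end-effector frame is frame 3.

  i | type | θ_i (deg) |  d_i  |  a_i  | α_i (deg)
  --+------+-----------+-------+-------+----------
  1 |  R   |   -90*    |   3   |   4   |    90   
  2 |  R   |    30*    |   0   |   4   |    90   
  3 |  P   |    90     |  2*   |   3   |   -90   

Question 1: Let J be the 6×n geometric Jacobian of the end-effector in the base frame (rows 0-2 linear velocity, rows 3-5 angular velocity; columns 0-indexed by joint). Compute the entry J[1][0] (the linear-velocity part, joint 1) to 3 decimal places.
axis z_0 = ẑ; lever o_n−o_0 = (-3.0000,-8.4641,3.2679)
cross product → J_v[:, 0] = (8.4641,-3.0000,0.0000)
J_ω[:, 0] = z_0
entry J[1][0] = -3.0000

-3.000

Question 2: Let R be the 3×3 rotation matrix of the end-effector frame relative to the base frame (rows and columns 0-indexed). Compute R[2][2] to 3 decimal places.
End-effector z-axis (col 2 of R) = (-0.0000,0.8660,-0.5000)
R[2][2] = -0.5000

-0.500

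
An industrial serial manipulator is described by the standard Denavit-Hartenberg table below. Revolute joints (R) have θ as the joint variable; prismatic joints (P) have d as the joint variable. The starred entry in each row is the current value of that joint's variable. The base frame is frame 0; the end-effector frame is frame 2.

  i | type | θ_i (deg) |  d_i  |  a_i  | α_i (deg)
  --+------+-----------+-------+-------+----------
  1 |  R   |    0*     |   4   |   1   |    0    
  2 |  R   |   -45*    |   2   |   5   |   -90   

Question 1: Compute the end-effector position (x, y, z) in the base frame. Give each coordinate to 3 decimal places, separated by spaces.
after link 1: o_1 = (1.0000, 0.0000, 4.0000)
after link 2: o_2 = (4.5355, -3.5355, 6.0000)

4.536 -3.536 6.000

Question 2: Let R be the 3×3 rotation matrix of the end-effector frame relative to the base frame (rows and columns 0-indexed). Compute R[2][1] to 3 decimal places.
-1.000

End-effector y-axis (col 1 of R) = (0.0000,0.0000,-1.0000)
R[2][1] = -1.0000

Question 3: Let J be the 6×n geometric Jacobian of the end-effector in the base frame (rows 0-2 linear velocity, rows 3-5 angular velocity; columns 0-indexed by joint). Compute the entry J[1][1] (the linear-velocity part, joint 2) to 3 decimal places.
axis z_1 = (0.0000,0.0000,1.0000); lever o_n−o_1 = (3.5355,-3.5355,2.0000)
cross product → J_v[:, 1] = (3.5355,3.5355,-0.0000)
J_ω[:, 1] = z_1
entry J[1][1] = 3.5355

3.536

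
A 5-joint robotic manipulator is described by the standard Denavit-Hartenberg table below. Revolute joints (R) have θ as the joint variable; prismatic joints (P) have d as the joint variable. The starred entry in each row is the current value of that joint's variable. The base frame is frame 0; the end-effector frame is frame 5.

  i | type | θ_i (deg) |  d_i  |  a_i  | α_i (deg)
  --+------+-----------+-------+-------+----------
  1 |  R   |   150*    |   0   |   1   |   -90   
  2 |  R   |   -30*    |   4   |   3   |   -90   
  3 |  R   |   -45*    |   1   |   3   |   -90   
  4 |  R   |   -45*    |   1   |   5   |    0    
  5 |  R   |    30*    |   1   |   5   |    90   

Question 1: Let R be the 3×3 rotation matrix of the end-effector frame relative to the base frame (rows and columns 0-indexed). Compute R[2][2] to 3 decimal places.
End-effector z-axis (col 2 of R) = (-0.1895,0.3207,-0.9280)
R[2][2] = -0.9280

-0.928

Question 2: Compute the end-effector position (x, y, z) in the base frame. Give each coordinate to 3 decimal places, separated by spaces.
-18.039 -1.850 1.177

after link 1: o_1 = (-0.8660, 0.5000, 0.0000)
after link 2: o_2 = (-5.1160, -1.6651, 1.5000)
after link 3: o_3 = (-8.2007, -2.3336, 1.6946)
after link 4: o_4 = (-13.0334, -1.6137, 0.2363)
after link 5: o_5 = (-18.0394, -1.8504, 1.1767)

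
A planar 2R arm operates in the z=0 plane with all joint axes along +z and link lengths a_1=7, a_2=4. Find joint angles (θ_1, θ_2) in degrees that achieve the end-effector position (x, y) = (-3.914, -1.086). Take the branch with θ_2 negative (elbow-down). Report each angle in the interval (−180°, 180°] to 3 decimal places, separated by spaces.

-135.003 -150.008

cos θ_2 = (16.4988−7²−4²)/(2·7·4) = -0.8661; θ_2 = -150.0077° (elbow-down)
β = atan2(-1.0860,-3.9140) = -164.4925°; ψ = atan2(-1.9995,3.5356) = -29.4898°
θ_1 = β − ψ = -135.0027°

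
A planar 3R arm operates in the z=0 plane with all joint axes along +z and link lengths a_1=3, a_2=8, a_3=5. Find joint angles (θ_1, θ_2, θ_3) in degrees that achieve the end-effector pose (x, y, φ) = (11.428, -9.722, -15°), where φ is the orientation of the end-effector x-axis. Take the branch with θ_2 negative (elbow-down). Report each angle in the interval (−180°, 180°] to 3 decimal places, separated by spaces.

-29.996 -30.003 44.998

wrist centre = target − a_3·(cos φ, sin φ) = (6.5984, -8.4279)
cos θ_2 = (114.5681−3²−8²)/(2·3·8) = 0.8660; θ_2 = -30.0027° (elbow-down)
β = atan2(-8.4279,6.5984) = -51.9419°; ψ = atan2(-4.0003,9.9280) = -21.9462°
θ_1 = β − ψ = -29.9958°
θ_3 = φ − θ_1 − θ_2 = 44.9985° (wrapped to (-180°,180°])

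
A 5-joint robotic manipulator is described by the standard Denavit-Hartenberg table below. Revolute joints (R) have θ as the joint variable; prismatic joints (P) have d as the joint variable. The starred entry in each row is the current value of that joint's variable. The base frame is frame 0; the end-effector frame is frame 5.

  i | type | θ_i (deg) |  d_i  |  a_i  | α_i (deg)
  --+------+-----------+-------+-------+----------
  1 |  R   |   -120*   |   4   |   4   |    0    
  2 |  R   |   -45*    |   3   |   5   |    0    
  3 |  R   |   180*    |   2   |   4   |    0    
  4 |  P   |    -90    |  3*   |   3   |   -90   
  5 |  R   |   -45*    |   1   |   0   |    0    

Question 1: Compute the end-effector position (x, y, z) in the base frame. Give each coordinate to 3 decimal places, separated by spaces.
-1.224 -6.362 12.000

after link 1: o_1 = (-2.0000, -3.4641, 4.0000)
after link 2: o_2 = (-6.8296, -4.7582, 7.0000)
after link 3: o_3 = (-2.9659, -3.7229, 9.0000)
after link 4: o_4 = (-2.1895, -6.6207, 12.0000)
after link 5: o_5 = (-1.2235, -6.3619, 12.0000)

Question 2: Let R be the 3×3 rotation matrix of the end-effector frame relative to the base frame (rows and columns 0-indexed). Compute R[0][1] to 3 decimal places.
0.183

End-effector y-axis (col 1 of R) = (0.1830,-0.6830,-0.7071)
R[0][1] = 0.1830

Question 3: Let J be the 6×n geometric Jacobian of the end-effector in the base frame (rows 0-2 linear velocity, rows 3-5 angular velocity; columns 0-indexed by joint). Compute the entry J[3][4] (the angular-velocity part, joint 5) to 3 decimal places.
axis z_4 = (0.9659,0.2588,0.0000); lever o_n−o_4 = (0.9659,0.2588,0.0000)
cross product → J_v[:, 4] = (-0.0000,0.0000,-0.0000)
J_ω[:, 4] = z_4
entry J[3][4] = 0.9659

0.966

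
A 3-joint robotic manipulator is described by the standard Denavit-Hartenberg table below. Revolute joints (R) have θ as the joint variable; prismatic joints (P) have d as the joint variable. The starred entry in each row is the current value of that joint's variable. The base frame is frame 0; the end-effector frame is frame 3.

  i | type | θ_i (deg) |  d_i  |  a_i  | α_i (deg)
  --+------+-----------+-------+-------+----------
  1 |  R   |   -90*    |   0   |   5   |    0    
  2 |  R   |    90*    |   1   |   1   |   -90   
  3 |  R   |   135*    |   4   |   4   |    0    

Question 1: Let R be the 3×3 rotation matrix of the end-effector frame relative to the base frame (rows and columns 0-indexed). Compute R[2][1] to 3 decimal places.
0.707

End-effector y-axis (col 1 of R) = (-0.7071,-0.0000,0.7071)
R[2][1] = 0.7071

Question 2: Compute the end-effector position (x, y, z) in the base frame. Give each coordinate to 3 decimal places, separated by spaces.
after link 1: o_1 = (0.0000, -5.0000, 0.0000)
after link 2: o_2 = (1.0000, -5.0000, 1.0000)
after link 3: o_3 = (-1.8284, -1.0000, -1.8284)

-1.828 -1.000 -1.828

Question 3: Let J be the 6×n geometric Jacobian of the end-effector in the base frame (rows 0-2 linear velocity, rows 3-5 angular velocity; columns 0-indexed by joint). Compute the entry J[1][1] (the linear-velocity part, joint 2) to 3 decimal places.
-1.828

axis z_1 = (0.0000,0.0000,1.0000); lever o_n−o_1 = (-1.8284,4.0000,-1.8284)
cross product → J_v[:, 1] = (-4.0000,-1.8284,0.0000)
J_ω[:, 1] = z_1
entry J[1][1] = -1.8284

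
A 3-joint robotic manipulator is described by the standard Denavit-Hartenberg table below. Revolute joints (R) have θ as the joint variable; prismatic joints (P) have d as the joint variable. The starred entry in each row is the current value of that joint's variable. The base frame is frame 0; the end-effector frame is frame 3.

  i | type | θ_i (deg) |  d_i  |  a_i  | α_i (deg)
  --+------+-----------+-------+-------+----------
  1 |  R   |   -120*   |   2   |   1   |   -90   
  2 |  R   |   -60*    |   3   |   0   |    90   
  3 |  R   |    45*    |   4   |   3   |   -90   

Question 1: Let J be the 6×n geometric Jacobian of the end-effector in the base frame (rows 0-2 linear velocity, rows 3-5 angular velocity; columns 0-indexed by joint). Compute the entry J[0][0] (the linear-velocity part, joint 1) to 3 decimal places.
axis z_0 = ẑ; lever o_n−o_0 = (5.1369,-1.3452,5.8371)
cross product → J_v[:, 0] = (1.3452,5.1369,-0.0000)
J_ω[:, 0] = z_0
entry J[0][0] = 1.3452

1.345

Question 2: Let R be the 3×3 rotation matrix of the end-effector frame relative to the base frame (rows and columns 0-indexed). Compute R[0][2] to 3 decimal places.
End-effector z-axis (col 2 of R) = (0.7891,-0.0474,-0.6124)
R[0][2] = 0.7891

0.789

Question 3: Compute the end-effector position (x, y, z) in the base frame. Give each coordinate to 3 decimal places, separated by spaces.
5.137 -1.345 5.837

after link 1: o_1 = (-0.5000, -0.8660, 2.0000)
after link 2: o_2 = (2.0981, -2.3660, 2.0000)
after link 3: o_3 = (5.1369, -1.3452, 5.8371)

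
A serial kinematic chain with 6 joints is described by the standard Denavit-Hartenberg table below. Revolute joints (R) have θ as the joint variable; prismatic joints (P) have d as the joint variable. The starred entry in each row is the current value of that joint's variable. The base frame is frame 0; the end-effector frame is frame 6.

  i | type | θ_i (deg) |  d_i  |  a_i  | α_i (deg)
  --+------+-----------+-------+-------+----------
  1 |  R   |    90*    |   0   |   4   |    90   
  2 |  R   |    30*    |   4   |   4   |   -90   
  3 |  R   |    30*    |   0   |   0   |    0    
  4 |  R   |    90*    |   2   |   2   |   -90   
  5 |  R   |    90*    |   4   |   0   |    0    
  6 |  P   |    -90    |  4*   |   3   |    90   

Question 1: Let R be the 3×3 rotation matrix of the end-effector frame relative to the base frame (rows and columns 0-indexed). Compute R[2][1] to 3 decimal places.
-0.433

End-effector y-axis (col 1 of R) = (0.5000,-0.7500,-0.4330)
R[2][1] = -0.4330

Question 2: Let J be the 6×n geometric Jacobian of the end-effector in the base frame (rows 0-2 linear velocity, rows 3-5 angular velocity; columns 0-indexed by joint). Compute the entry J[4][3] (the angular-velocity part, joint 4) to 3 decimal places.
-0.500

axis z_3 = (-0.0000,-0.5000,0.8660); lever o_n−o_3 = (-0.3301,-9.1651,-2.9821)
cross product → J_v[:, 3] = (9.4282,-0.2859,-0.1651)
J_ω[:, 3] = z_3
entry J[4][3] = -0.5000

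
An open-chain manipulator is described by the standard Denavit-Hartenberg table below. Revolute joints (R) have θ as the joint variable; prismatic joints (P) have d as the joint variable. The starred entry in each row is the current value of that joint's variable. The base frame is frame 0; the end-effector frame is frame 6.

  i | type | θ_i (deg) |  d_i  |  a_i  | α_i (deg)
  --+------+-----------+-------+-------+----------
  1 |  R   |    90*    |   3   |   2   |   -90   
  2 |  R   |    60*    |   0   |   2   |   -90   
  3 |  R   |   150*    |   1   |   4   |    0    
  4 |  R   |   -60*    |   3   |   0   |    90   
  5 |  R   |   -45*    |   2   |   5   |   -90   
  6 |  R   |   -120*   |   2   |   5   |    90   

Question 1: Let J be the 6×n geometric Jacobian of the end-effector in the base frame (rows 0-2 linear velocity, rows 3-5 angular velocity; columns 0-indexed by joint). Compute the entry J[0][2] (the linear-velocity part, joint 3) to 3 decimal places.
2.866

axis z_2 = (-0.0000,-0.8660,-0.5000); lever o_n−o_2 = (5.1820,-1.7249,-4.3053)
cross product → J_v[:, 2] = (2.8660,-2.5910,4.4877)
J_ω[:, 2] = z_2
entry J[0][2] = 2.8660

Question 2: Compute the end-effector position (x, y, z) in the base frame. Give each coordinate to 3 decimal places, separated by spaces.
after link 1: o_1 = (0.0000, 2.0000, 3.0000)
after link 2: o_2 = (0.0000, 3.0000, 1.2679)
after link 3: o_3 = (2.0000, 0.4019, 3.7679)
after link 4: o_4 = (2.0000, -2.1962, 2.2679)
after link 5: o_5 = (5.5355, 1.8657, 2.3037)
after link 6: o_6 = (5.1820, 1.2751, -3.0373)

5.182 1.275 -3.037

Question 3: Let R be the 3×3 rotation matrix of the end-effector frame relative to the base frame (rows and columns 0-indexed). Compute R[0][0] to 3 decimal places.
-0.354

End-effector x-axis (col 0 of R) = (-0.3536,0.1268,-0.9268)
R[0][0] = -0.3536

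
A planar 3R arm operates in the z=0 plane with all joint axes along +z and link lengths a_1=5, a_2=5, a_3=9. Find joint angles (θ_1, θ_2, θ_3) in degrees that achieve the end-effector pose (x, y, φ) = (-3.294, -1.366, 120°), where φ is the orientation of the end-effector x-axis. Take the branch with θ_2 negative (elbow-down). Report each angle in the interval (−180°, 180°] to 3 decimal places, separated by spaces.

-60.007 -44.986 -135.007

wrist centre = target − a_3·(cos φ, sin φ) = (1.2060, -9.1602)
cos θ_2 = (85.3642−5²−5²)/(2·5·5) = 0.7073; θ_2 = -44.9856° (elbow-down)
β = atan2(-9.1602,1.2060) = -82.4998°; ψ = atan2(-3.5346,8.5364) = -22.4928°
θ_1 = β − ψ = -60.0070°
θ_3 = φ − θ_1 − θ_2 = -135.0074° (wrapped to (-180°,180°])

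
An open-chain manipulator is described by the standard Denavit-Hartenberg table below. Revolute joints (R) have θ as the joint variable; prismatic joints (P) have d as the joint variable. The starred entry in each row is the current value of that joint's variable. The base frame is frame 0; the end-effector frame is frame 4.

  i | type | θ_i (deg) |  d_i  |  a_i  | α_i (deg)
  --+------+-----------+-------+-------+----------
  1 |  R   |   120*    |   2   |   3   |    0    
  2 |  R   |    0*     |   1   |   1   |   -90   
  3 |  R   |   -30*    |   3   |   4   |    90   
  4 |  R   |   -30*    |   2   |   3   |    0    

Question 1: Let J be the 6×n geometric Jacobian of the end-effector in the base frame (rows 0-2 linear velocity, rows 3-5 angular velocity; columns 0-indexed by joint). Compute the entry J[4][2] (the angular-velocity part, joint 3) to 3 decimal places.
axis z_2 = (-0.8660,-0.5000,0.0000); lever o_n−o_2 = (-3.6561,3.3325,5.0311)
cross product → J_v[:, 2] = (-2.5155,4.3571,-4.7141)
J_ω[:, 2] = z_2
entry J[4][2] = -0.5000

-0.500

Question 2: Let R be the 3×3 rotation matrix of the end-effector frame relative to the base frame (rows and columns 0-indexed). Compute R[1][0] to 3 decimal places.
End-effector x-axis (col 0 of R) = (0.0580,0.8995,0.4330)
R[1][0] = 0.8995

0.900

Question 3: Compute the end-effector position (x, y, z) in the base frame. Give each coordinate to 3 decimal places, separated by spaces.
-5.656 6.797 8.031

after link 1: o_1 = (-1.5000, 2.5981, 2.0000)
after link 2: o_2 = (-2.0000, 3.4641, 3.0000)
after link 3: o_3 = (-6.3301, 4.9641, 5.0000)
after link 4: o_4 = (-5.6561, 6.7966, 8.0311)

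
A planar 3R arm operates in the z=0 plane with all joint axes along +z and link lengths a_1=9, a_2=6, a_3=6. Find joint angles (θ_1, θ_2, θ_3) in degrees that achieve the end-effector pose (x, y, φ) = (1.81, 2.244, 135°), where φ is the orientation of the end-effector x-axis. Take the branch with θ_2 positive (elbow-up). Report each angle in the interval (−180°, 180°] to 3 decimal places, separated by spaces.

wrist centre = target − a_3·(cos φ, sin φ) = (6.0526, -1.9986)
cos θ_2 = (40.6290−9²−6²)/(2·9·6) = -0.7071; θ_2 = 135.0026° (elbow-up)
β = atan2(-1.9986,6.0526) = -18.2737°; ψ = atan2(4.2424,4.7572) = 41.7266°
θ_1 = β − ψ = -60.0004°
θ_3 = φ − θ_1 − θ_2 = 59.9978° (wrapped to (-180°,180°])

-60.000 135.003 59.998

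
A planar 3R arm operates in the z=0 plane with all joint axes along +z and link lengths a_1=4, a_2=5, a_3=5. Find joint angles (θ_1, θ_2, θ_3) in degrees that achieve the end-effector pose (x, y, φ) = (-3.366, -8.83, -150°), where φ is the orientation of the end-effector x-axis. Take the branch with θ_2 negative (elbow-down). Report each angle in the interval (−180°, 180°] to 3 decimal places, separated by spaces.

wrist centre = target − a_3·(cos φ, sin φ) = (0.9641, -6.3300)
cos θ_2 = (40.9984−4²−5²)/(2·4·5) = -0.0000; θ_2 = -90.0022° (elbow-down)
β = atan2(-6.3300,0.9641) = -81.3398°; ψ = atan2(-5.0000,3.9998) = -51.3416°
θ_1 = β − ψ = -29.9982°
θ_3 = φ − θ_1 − θ_2 = -29.9995° (wrapped to (-180°,180°])

-29.998 -90.002 -30.000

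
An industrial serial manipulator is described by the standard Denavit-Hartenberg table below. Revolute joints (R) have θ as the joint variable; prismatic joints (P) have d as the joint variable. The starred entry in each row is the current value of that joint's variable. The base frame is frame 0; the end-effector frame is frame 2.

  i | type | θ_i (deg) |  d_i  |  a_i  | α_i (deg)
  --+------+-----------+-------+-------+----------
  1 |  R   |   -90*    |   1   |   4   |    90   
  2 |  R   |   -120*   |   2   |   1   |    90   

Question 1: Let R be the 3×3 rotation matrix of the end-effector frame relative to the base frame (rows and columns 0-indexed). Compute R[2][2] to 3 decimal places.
End-effector z-axis (col 2 of R) = (-0.0000,0.8660,0.5000)
R[2][2] = 0.5000

0.500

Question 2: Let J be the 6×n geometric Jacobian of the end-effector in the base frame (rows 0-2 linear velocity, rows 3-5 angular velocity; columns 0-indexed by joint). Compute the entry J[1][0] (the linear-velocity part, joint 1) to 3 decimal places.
axis z_0 = ẑ; lever o_n−o_0 = (-2.0000,-3.5000,0.1340)
cross product → J_v[:, 0] = (3.5000,-2.0000,0.0000)
J_ω[:, 0] = z_0
entry J[1][0] = -2.0000

-2.000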